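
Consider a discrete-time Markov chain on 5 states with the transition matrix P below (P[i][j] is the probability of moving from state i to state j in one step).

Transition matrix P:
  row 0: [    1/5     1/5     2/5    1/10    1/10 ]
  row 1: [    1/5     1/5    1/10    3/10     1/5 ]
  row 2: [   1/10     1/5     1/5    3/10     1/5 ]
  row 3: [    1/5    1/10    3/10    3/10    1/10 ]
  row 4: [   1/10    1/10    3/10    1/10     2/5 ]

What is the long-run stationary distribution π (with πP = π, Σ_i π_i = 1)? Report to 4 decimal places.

Balance equations π_j = Σ_i π_i·P[i][j]:
  π_0 = 1/5·π_0 + 1/5·π_1 + 1/10·π_2 + 1/5·π_3 + 1/10·π_4
  π_1 = 1/5·π_0 + 1/5·π_1 + 1/5·π_2 + 1/10·π_3 + 1/10·π_4
  π_2 = 2/5·π_0 + 1/10·π_1 + 1/5·π_2 + 3/10·π_3 + 3/10·π_4
  π_3 = 1/10·π_0 + 3/10·π_1 + 3/10·π_2 + 3/10·π_3 + 1/10·π_4
  normalize: π_0 + π_1 + π_2 + π_3 + π_4 = 1
Solving the linear system gives exactly π = [1099/7138, 560/3569, 1843/7138, 1633/7138, 1443/7138].

π = [0.1540, 0.1569, 0.2582, 0.2288, 0.2022]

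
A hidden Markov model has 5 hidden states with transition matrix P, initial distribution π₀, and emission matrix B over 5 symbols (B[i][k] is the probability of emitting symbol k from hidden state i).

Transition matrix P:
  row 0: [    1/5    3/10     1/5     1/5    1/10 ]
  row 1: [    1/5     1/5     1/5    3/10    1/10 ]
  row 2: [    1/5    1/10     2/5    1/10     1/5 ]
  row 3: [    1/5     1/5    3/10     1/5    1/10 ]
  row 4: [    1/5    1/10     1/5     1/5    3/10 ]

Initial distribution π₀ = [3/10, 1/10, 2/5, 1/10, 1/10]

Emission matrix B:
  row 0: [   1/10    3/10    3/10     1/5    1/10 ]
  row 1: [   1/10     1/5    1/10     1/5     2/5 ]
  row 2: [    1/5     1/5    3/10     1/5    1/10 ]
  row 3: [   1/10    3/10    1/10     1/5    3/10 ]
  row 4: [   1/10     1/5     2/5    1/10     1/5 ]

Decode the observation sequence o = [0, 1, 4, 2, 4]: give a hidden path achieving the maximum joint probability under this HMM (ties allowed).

t=0: δ = [3.000e-02, 1.000e-02, 8.000e-02, 1.000e-02, 1.000e-02]  (obs o_0=0)
t=1: δ = [4.800e-03, 1.800e-03, 6.400e-03, 2.400e-03, 3.200e-03]  ψ = [2, 0, 2, 2, 2]  (obs o_1=1)
t=2: δ = [1.280e-04, 5.760e-04, 2.560e-04, 2.880e-04, 2.560e-04]  ψ = [2, 0, 2, 0, 2]  (obs o_2=4)
t=3: δ = [3.456e-05, 1.152e-05, 3.456e-05, 1.728e-05, 3.072e-05]  ψ = [1, 1, 1, 1, 4]  (obs o_3=2)
t=4: δ = [6.912e-07, 4.147e-06, 1.382e-06, 2.074e-06, 1.843e-06]  ψ = [0, 0, 2, 0, 4]  (obs o_4=4)
backtrack: best end state = 1; path = [2, 0, 1, 0, 1]

path = [2, 0, 1, 0, 1]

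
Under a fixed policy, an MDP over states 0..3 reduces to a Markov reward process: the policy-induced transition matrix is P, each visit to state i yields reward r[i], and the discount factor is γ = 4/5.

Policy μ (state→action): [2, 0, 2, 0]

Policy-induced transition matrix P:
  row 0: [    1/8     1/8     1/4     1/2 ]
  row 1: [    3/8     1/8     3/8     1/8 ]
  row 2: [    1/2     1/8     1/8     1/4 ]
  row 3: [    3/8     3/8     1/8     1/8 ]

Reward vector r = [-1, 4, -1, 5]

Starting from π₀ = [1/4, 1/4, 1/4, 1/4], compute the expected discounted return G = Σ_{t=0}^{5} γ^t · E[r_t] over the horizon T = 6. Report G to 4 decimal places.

G = 5.9371

t=0: π = [0.2500, 0.2500, 0.2500, 0.2500], E[r] = 1.7500, γ^t·E[r] = 1.750000, running G = 1.750000
t=1: π = [0.3438, 0.1875, 0.2188, 0.2500], E[r] = 1.4375, γ^t·E[r] = 1.150000, running G = 2.900000
t=2: π = [0.3164, 0.1875, 0.2148, 0.2813], E[r] = 1.6250, γ^t·E[r] = 1.040000, running G = 3.940000
t=3: π = [0.3228, 0.1953, 0.2114, 0.2705], E[r] = 1.5996, γ^t·E[r] = 0.819000, running G = 4.759000
t=4: π = [0.3207, 0.1926, 0.2142, 0.2725], E[r] = 1.5979, γ^t·E[r] = 0.654500, running G = 5.413500
t=5: π = [0.3216, 0.1931, 0.2132, 0.2720], E[r] = 1.5979, γ^t·E[r] = 0.523590, running G = 5.937090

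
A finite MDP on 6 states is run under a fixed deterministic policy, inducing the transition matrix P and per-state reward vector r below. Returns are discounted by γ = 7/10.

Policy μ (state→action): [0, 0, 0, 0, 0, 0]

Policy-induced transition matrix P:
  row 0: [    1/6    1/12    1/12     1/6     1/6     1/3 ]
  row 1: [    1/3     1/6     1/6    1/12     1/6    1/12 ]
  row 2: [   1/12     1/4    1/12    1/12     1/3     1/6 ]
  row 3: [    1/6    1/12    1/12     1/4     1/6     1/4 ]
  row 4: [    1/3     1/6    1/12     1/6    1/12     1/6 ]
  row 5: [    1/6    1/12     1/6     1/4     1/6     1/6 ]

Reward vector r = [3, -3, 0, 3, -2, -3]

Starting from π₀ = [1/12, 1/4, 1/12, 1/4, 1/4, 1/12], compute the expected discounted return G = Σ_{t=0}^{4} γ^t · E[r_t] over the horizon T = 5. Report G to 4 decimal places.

t=0: π = [0.0833, 0.2500, 0.0833, 0.2500, 0.2500, 0.0833], E[r] = -0.5000, γ^t·E[r] = -0.500000, running G = -0.500000
t=1: π = [0.2431, 0.1389, 0.1111, 0.1667, 0.1597, 0.1806], E[r] = -0.0486, γ^t·E[r] = -0.034028, running G = -0.534028
t=2: π = [0.2072, 0.1267, 0.1100, 0.1748, 0.1719, 0.2095], E[r] = -0.2066, γ^t·E[r] = -0.101233, running G = -0.635260
t=3: π = [0.2073, 0.1265, 0.1114, 0.1790, 0.1707, 0.2052], E[r] = -0.1779, γ^t·E[r] = -0.061004, running G = -0.696265
t=4: π = [0.2069, 0.1267, 0.1110, 0.1789, 0.1710, 0.2056], E[r] = -0.1814, γ^t·E[r] = -0.043552, running G = -0.739817

G = -0.7398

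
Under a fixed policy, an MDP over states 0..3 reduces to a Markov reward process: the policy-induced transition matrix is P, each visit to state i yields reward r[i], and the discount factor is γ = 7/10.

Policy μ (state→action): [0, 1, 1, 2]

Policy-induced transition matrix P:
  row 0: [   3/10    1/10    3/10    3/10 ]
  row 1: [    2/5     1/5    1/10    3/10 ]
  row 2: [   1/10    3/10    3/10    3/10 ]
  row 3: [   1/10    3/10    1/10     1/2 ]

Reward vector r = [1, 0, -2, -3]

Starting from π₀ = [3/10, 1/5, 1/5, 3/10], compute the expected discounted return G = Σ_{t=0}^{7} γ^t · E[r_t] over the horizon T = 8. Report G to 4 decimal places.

t=0: π = [0.3000, 0.2000, 0.2000, 0.3000], E[r] = -1.0000, γ^t·E[r] = -1.000000, running G = -1.000000
t=1: π = [0.2200, 0.2200, 0.2000, 0.3600], E[r] = -1.2600, γ^t·E[r] = -0.882000, running G = -1.882000
t=2: π = [0.2100, 0.2340, 0.1840, 0.3720], E[r] = -1.2740, γ^t·E[r] = -0.624260, running G = -2.506260
t=3: π = [0.2122, 0.2346, 0.1788, 0.3744], E[r] = -1.2686, γ^t·E[r] = -0.435130, running G = -2.941390
t=4: π = [0.2128, 0.2341, 0.1782, 0.3749], E[r] = -1.2682, γ^t·E[r] = -0.304500, running G = -3.245889
t=5: π = [0.2128, 0.2340, 0.1782, 0.3750], E[r] = -1.2685, γ^t·E[r] = -0.213204, running G = -3.459093
t=6: π = [0.2128, 0.2340, 0.1782, 0.3750], E[r] = -1.2686, γ^t·E[r] = -0.149252, running G = -3.608345
t=7: π = [0.2128, 0.2340, 0.1782, 0.3750], E[r] = -1.2686, γ^t·E[r] = -0.104476, running G = -3.712821

G = -3.7128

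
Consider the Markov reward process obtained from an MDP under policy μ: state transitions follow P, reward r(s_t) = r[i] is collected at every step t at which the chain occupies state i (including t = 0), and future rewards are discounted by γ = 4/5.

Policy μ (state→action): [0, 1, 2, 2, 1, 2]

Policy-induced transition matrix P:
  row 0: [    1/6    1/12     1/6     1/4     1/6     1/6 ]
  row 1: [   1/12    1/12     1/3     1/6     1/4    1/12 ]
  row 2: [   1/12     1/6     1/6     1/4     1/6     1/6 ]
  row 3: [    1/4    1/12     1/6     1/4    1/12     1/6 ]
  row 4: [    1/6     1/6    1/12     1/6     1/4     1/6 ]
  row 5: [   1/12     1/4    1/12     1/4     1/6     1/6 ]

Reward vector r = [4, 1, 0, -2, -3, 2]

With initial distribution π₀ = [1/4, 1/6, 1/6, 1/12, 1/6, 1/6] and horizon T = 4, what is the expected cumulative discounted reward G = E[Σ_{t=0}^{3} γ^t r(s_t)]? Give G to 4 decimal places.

t=0: π = [0.2500, 0.1667, 0.1667, 0.0833, 0.1667, 0.1667], E[r] = 0.8333, γ^t·E[r] = 0.833333, running G = 0.833333
t=1: π = [0.1319, 0.1389, 0.1667, 0.2222, 0.1875, 0.1528], E[r] = -0.0347, γ^t·E[r] = -0.027778, running G = 0.805556
t=2: π = [0.1470, 0.1383, 0.1615, 0.2228, 0.1753, 0.1551], E[r] = 0.0648, γ^t·E[r] = 0.041481, running G = 0.847037
t=3: π = [0.1473, 0.1372, 0.1622, 0.2239, 0.1742, 0.1551], E[r] = 0.0664, γ^t·E[r] = 0.034000, running G = 0.881037

G = 0.8810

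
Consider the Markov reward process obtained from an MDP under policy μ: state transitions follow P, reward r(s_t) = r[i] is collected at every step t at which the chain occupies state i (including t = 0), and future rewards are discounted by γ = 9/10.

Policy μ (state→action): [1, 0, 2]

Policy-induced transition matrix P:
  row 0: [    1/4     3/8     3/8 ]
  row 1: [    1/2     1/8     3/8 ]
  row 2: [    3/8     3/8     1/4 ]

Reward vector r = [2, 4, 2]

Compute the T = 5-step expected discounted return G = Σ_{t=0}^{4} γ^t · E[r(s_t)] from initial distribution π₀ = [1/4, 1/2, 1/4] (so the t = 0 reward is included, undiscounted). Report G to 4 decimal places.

t=0: π = [0.2500, 0.5000, 0.2500], E[r] = 3.0000, γ^t·E[r] = 3.000000, running G = 3.000000
t=1: π = [0.4063, 0.2500, 0.3438], E[r] = 2.5000, γ^t·E[r] = 2.250000, running G = 5.250000
t=2: π = [0.3555, 0.3125, 0.3320], E[r] = 2.6250, γ^t·E[r] = 2.126250, running G = 7.376250
t=3: π = [0.3696, 0.2969, 0.3335], E[r] = 2.5938, γ^t·E[r] = 1.890844, running G = 9.267094
t=4: π = [0.3659, 0.3008, 0.3333], E[r] = 2.6016, γ^t·E[r] = 1.706885, running G = 10.973979

G = 10.9740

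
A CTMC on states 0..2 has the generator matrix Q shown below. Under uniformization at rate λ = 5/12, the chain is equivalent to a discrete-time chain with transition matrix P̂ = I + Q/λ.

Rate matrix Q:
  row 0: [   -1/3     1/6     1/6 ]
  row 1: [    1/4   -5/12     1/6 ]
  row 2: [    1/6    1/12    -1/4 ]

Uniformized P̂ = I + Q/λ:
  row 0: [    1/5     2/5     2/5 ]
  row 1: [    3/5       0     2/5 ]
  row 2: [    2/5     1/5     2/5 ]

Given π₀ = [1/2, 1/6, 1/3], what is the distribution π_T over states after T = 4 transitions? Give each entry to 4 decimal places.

π = [0.3739, 0.2261, 0.4000]

t=0: π = [0.5000, 0.1667, 0.3333]
t=1: π = [0.3333, 0.2667, 0.4000]
t=2: π = [0.3867, 0.2133, 0.4000]
t=3: π = [0.3653, 0.2347, 0.4000]
t=4: π = [0.3739, 0.2261, 0.4000]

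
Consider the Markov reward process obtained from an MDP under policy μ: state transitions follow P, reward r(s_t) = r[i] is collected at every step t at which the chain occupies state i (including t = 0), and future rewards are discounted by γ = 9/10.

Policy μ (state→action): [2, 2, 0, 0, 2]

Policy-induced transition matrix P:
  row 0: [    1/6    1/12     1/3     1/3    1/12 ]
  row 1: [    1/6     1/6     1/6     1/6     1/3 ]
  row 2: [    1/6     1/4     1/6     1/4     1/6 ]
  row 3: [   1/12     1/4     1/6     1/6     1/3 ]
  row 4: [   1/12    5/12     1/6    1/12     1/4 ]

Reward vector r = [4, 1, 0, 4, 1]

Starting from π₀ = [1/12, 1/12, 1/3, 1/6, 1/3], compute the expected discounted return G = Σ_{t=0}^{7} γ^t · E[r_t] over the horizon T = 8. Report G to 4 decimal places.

G = 9.6399

t=0: π = [0.0833, 0.0833, 0.3333, 0.1667, 0.3333], E[r] = 1.4167, γ^t·E[r] = 1.416667, running G = 1.416667
t=1: π = [0.1250, 0.2847, 0.1806, 0.1806, 0.2292], E[r] = 1.7361, γ^t·E[r] = 1.562500, running G = 2.979167
t=2: π = [0.1325, 0.2436, 0.1875, 0.1834, 0.2529], E[r] = 1.7604, γ^t·E[r] = 1.425938, running G = 4.405104
t=3: π = [0.1303, 0.2498, 0.1888, 0.1833, 0.2479], E[r] = 1.7521, γ^t·E[r] = 1.277262, running G = 5.682366
t=4: π = [0.1307, 0.2488, 0.1884, 0.1835, 0.2486], E[r] = 1.7542, γ^t·E[r] = 1.150925, running G = 6.833291
t=5: π = [0.1307, 0.2489, 0.1885, 0.1834, 0.2485], E[r] = 1.7538, γ^t·E[r] = 1.035615, running G = 7.868906
t=6: π = [0.1307, 0.2489, 0.1884, 0.1834, 0.2485], E[r] = 1.7539, γ^t·E[r] = 0.932081, running G = 8.800987
t=7: π = [0.1307, 0.2489, 0.1884, 0.1834, 0.2485], E[r] = 1.7539, γ^t·E[r] = 0.838869, running G = 9.639856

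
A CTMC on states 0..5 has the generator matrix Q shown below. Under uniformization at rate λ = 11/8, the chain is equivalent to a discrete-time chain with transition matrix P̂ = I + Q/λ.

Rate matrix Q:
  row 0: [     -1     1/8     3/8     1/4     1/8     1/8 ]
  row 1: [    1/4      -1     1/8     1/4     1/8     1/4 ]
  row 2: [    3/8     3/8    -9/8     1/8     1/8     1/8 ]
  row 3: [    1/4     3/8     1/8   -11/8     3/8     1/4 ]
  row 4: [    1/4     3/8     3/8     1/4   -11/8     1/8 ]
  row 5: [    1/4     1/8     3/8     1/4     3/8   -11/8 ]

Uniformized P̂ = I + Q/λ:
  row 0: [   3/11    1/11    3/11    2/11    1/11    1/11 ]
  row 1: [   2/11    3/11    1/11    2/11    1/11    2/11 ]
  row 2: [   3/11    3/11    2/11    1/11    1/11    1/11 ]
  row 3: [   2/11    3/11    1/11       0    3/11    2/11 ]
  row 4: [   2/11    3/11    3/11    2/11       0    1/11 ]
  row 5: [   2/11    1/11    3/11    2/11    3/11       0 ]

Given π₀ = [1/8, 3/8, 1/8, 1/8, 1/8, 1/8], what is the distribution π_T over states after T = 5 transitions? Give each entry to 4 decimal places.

t=0: π = [0.1250, 0.3750, 0.1250, 0.1250, 0.1250, 0.1250]
t=1: π = [0.2045, 0.2273, 0.1705, 0.1477, 0.1250, 0.1250]
t=2: π = [0.2159, 0.2128, 0.1890, 0.1395, 0.1291, 0.1136]
t=3: π = [0.2186, 0.2128, 0.1915, 0.1393, 0.1252, 0.1126]
t=4: π = [0.2191, 0.2125, 0.1913, 0.1391, 0.1253, 0.1127]
t=5: π = [0.2191, 0.2124, 0.1914, 0.1391, 0.1253, 0.1126]

π = [0.2191, 0.2124, 0.1914, 0.1391, 0.1253, 0.1126]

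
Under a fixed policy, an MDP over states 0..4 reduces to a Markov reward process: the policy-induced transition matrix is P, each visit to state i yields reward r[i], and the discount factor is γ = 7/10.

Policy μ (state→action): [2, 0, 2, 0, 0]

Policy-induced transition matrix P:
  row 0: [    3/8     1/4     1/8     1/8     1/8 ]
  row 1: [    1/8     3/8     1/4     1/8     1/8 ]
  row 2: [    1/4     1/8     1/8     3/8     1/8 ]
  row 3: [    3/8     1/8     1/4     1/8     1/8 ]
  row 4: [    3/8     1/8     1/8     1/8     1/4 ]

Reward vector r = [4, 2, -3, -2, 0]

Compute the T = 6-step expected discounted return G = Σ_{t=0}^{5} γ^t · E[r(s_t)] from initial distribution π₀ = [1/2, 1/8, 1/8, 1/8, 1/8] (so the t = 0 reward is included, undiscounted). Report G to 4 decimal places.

t=0: π = [0.5000, 0.1250, 0.1250, 0.1250, 0.1250], E[r] = 1.6250, γ^t·E[r] = 1.625000, running G = 1.625000
t=1: π = [0.3281, 0.2188, 0.1563, 0.1563, 0.1406], E[r] = 0.9688, γ^t·E[r] = 0.678125, running G = 2.303125
t=2: π = [0.3008, 0.2207, 0.1719, 0.1641, 0.1426], E[r] = 0.8008, γ^t·E[r] = 0.392383, running G = 2.695508
t=3: π = [0.2983, 0.2178, 0.1731, 0.1680, 0.1428], E[r] = 0.7737, γ^t·E[r] = 0.265373, running G = 2.960881
t=4: π = [0.2989, 0.2167, 0.1732, 0.1683, 0.1429], E[r] = 0.7729, γ^t·E[r] = 0.185585, running G = 3.146466
t=5: π = [0.2992, 0.2165, 0.1731, 0.1683, 0.1429], E[r] = 0.7738, γ^t·E[r] = 0.130047, running G = 3.276513

G = 3.2765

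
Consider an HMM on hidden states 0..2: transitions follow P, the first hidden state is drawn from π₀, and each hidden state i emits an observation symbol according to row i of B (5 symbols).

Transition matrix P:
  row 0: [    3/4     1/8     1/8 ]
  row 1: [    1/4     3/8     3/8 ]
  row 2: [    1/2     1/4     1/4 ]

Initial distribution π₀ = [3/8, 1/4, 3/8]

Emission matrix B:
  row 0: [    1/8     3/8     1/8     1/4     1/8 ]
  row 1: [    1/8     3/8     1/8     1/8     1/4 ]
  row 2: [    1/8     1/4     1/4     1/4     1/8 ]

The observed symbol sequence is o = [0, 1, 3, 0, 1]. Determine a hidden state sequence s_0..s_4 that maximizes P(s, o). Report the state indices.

t=0: δ = [4.688e-02, 3.125e-02, 4.688e-02]  (obs o_0=0)
t=1: δ = [1.318e-02, 4.395e-03, 2.930e-03]  ψ = [0, 1, 1]  (obs o_1=1)
t=2: δ = [2.472e-03, 2.060e-04, 4.120e-04]  ψ = [0, 0, 0]  (obs o_2=3)
t=3: δ = [2.317e-04, 3.862e-05, 3.862e-05]  ψ = [0, 0, 0]  (obs o_3=0)
t=4: δ = [6.518e-05, 1.086e-05, 7.242e-06]  ψ = [0, 0, 0]  (obs o_4=1)
backtrack: best end state = 0; path = [0, 0, 0, 0, 0]

path = [0, 0, 0, 0, 0]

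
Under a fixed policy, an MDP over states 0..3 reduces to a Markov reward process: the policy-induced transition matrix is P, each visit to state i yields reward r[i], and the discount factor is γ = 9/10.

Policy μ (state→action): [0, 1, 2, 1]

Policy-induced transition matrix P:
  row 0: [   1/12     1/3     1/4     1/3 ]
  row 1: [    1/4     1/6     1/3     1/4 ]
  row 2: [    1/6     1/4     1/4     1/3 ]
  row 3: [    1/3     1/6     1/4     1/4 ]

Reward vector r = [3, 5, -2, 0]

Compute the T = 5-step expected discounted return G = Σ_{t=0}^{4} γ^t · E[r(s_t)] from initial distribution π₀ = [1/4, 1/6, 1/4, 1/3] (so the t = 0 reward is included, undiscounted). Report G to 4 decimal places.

t=0: π = [0.2500, 0.1667, 0.2500, 0.3333], E[r] = 1.0833, γ^t·E[r] = 1.083333, running G = 1.083333
t=1: π = [0.2153, 0.2292, 0.2639, 0.2917], E[r] = 1.2639, γ^t·E[r] = 1.137500, running G = 2.220833
t=2: π = [0.2164, 0.2245, 0.2691, 0.2899], E[r] = 1.2338, γ^t·E[r] = 0.999375, running G = 3.220208
t=3: π = [0.2157, 0.2252, 0.2687, 0.2905], E[r] = 1.2354, γ^t·E[r] = 0.900598, running G = 4.120806
t=4: π = [0.2159, 0.2250, 0.2688, 0.2904], E[r] = 1.2351, γ^t·E[r] = 0.810345, running G = 4.931151

G = 4.9312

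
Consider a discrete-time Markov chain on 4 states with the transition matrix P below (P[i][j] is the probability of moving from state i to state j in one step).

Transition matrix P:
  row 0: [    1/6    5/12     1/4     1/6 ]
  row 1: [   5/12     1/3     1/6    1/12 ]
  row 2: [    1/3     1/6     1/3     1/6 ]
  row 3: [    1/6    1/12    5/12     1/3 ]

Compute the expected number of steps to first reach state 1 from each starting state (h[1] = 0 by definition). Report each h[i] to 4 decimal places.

h = [3.6667, 0.0000, 4.6667, 5.3333]

First-step conditioning: h[1] = 0; for i ≠ 1, h[i] = 1 + Σ_k P[i][k]·h[k].
  h[0] = 1 + 1/6·h[0] + 1/4·h[2] + 1/6·h[3]
  h[2] = 1 + 1/3·h[0] + 1/3·h[2] + 1/6·h[3]
  h[3] = 1 + 1/6·h[0] + 5/12·h[2] + 1/3·h[3]
Solving the 3×3 linear system over states ≠ 1 gives exactly h = [11/3, 0, 14/3, 16/3] (h[1] = 0 is the target).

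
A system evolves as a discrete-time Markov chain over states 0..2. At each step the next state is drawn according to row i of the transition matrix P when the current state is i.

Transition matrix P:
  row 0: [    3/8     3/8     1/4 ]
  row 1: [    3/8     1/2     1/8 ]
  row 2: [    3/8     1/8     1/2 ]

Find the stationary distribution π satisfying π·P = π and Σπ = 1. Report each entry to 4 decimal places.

π = [0.3750, 0.3500, 0.2750]

Balance equations π_j = Σ_i π_i·P[i][j]:
  π_0 = 3/8·π_0 + 3/8·π_1 + 3/8·π_2
  π_1 = 3/8·π_0 + 1/2·π_1 + 1/8·π_2
  normalize: π_0 + π_1 + π_2 = 1
Solving the linear system gives exactly π = [3/8, 7/20, 11/40].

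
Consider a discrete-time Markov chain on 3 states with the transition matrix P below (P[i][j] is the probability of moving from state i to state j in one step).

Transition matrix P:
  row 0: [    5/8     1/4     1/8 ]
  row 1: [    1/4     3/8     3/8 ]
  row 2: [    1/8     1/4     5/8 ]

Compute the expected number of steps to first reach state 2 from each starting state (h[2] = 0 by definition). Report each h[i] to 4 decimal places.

h = [5.0909, 3.6364, 0.0000]

First-step conditioning: h[2] = 0; for i ≠ 2, h[i] = 1 + Σ_k P[i][k]·h[k].
  h[0] = 1 + 5/8·h[0] + 1/4·h[1]
  h[1] = 1 + 1/4·h[0] + 3/8·h[1]
Solving the 2×2 linear system over states ≠ 2 gives exactly h = [56/11, 40/11, 0] (h[2] = 0 is the target).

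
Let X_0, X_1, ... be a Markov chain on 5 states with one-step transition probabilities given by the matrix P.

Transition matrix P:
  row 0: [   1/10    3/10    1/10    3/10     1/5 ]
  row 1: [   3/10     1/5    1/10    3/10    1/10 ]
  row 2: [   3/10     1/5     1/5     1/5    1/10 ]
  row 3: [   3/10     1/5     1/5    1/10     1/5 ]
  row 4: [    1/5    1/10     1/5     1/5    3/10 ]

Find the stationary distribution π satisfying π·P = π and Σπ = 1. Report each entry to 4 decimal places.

Balance equations π_j = Σ_i π_i·P[i][j]:
  π_0 = 1/10·π_0 + 3/10·π_1 + 3/10·π_2 + 3/10·π_3 + 1/5·π_4
  π_1 = 3/10·π_0 + 1/5·π_1 + 1/5·π_2 + 1/5·π_3 + 1/10·π_4
  π_2 = 1/10·π_0 + 1/10·π_1 + 1/5·π_2 + 1/5·π_3 + 1/5·π_4
  π_3 = 3/10·π_0 + 3/10·π_1 + 1/5·π_2 + 1/10·π_3 + 1/5·π_4
  normalize: π_0 + π_1 + π_2 + π_3 + π_4 = 1
Solving the linear system gives exactly π = [2511/10693, 2195/10693, 1668/10693, 2372/10693, 1947/10693].

π = [0.2348, 0.2053, 0.1560, 0.2218, 0.1821]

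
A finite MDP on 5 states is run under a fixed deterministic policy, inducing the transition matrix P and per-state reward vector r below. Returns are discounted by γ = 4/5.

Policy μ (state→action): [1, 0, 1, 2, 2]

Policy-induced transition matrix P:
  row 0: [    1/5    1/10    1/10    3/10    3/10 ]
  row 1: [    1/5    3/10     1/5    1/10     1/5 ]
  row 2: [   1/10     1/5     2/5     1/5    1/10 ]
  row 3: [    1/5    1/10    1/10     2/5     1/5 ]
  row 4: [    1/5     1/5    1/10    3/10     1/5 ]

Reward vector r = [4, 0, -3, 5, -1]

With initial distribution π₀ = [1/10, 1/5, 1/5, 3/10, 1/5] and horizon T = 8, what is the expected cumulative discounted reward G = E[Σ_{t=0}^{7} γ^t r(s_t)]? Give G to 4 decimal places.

G = 5.4770

t=0: π = [0.1000, 0.2000, 0.2000, 0.3000, 0.2000], E[r] = 1.1000, γ^t·E[r] = 1.100000, running G = 1.100000
t=1: π = [0.1800, 0.1800, 0.1800, 0.2700, 0.1900], E[r] = 1.3400, γ^t·E[r] = 1.072000, running G = 2.172000
t=2: π = [0.1820, 0.1730, 0.1720, 0.2730, 0.2000], E[r] = 1.3770, γ^t·E[r] = 0.881280, running G = 3.053280
t=3: π = [0.1828, 0.1718, 0.1689, 0.2755, 0.2010], E[r] = 1.4010, γ^t·E[r] = 0.717312, running G = 3.770592
t=4: π = [0.1831, 0.1714, 0.1679, 0.2763, 0.2014], E[r] = 1.4090, γ^t·E[r] = 0.577126, running G = 4.347718
t=5: π = [0.1832, 0.1712, 0.1675, 0.2766, 0.2015], E[r] = 1.4117, γ^t·E[r] = 0.462599, running G = 4.810317
t=6: π = [0.1833, 0.1711, 0.1674, 0.2767, 0.2016], E[r] = 1.4127, γ^t·E[r] = 0.370326, running G = 5.180643
t=7: π = [0.1833, 0.1711, 0.1673, 0.2767, 0.2016], E[r] = 1.4130, γ^t·E[r] = 0.296328, running G = 5.476971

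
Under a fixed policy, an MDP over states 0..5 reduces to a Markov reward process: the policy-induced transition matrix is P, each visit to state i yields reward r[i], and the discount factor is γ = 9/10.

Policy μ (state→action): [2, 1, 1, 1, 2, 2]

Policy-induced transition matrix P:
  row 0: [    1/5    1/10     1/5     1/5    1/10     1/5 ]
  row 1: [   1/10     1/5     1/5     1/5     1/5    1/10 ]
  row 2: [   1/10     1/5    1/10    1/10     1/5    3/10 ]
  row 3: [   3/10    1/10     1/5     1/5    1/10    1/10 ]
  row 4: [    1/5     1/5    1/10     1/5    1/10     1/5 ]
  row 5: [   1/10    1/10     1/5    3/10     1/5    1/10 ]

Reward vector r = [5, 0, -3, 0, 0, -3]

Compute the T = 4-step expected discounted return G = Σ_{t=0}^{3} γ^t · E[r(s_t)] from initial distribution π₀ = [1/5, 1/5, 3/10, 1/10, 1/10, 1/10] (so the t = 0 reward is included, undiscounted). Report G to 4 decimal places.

t=0: π = [0.2000, 0.2000, 0.3000, 0.1000, 0.1000, 0.1000], E[r] = -0.2000, γ^t·E[r] = -0.200000, running G = -0.200000
t=1: π = [0.1500, 0.1600, 0.1600, 0.1800, 0.1600, 0.1900], E[r] = -0.3000, γ^t·E[r] = -0.270000, running G = -0.470000
t=2: π = [0.1670, 0.1480, 0.1680, 0.2030, 0.1510, 0.1630], E[r] = -0.1580, γ^t·E[r] = -0.127980, running G = -0.597980
t=3: π = [0.1724, 0.1467, 0.1681, 0.1995, 0.1479, 0.1654], E[r] = -0.1385, γ^t·E[r] = -0.100967, running G = -0.698947

G = -0.6989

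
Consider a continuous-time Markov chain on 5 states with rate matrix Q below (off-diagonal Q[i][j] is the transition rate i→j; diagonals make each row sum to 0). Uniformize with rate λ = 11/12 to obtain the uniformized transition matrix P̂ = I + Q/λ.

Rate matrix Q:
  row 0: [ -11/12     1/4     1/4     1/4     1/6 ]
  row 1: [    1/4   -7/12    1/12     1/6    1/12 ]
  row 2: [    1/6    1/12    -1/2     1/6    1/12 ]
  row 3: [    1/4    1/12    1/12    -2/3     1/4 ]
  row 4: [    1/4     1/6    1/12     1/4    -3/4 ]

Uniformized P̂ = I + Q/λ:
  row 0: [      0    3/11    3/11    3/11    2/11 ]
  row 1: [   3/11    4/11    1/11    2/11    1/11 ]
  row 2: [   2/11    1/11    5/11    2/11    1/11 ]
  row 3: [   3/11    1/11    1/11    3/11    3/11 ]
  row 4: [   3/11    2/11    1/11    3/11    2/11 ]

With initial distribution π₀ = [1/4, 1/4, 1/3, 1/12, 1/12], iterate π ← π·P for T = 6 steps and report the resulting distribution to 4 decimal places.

t=0: π = [0.2500, 0.2500, 0.3333, 0.0833, 0.0833]
t=1: π = [0.1742, 0.2121, 0.2576, 0.2197, 0.1364]
t=2: π = [0.2018, 0.1928, 0.2163, 0.2300, 0.1591]
t=3: π = [0.1980, 0.1947, 0.2062, 0.2355, 0.1655]
t=4: π = [0.2000, 0.1951, 0.2019, 0.2363, 0.1668]
t=5: π = [0.1998, 0.1956, 0.2007, 0.2366, 0.1672]
t=6: π = [0.2000, 0.1958, 0.2002, 0.2367, 0.1673]

π = [0.2000, 0.1958, 0.2002, 0.2367, 0.1673]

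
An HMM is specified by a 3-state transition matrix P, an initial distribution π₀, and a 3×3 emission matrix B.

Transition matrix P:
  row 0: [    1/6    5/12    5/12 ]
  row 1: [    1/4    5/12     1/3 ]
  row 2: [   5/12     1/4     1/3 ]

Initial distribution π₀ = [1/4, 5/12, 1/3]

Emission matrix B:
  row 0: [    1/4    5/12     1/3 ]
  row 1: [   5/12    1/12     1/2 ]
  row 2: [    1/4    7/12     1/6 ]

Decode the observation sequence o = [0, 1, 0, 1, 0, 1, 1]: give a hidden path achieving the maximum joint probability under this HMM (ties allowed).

t=0: δ = [6.250e-02, 1.736e-01, 8.333e-02]  (obs o_0=0)
t=1: δ = [1.808e-02, 6.028e-03, 3.376e-02]  ψ = [1, 1, 1]  (obs o_1=1)
t=2: δ = [3.516e-03, 3.516e-03, 2.813e-03]  ψ = [2, 2, 2]  (obs o_2=0)
t=3: δ = [4.884e-04, 1.221e-04, 8.547e-04]  ψ = [2, 0, 0]  (obs o_3=1)
t=4: δ = [8.903e-05, 8.903e-05, 7.122e-05]  ψ = [2, 2, 2]  (obs o_4=0)
t=5: δ = [1.237e-05, 3.091e-06, 2.164e-05]  ψ = [2, 0, 0]  (obs o_5=1)
t=6: δ = [3.757e-06, 4.508e-07, 4.208e-06]  ψ = [2, 2, 2]  (obs o_6=1)
backtrack: best end state = 2; path = [1, 2, 0, 2, 0, 2, 2]

path = [1, 2, 0, 2, 0, 2, 2]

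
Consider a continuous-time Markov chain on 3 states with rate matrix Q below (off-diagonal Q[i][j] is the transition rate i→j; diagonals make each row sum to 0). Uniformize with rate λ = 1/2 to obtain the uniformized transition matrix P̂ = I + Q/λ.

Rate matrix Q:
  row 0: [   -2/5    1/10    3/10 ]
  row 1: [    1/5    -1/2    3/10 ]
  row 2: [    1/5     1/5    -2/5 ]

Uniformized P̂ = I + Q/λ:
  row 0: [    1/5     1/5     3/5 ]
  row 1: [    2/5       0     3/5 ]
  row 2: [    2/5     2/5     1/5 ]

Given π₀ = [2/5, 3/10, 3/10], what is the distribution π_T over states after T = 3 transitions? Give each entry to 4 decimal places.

t=0: π = [0.4000, 0.3000, 0.3000]
t=1: π = [0.3200, 0.2000, 0.4800]
t=2: π = [0.3360, 0.2560, 0.4080]
t=3: π = [0.3328, 0.2304, 0.4368]

π = [0.3328, 0.2304, 0.4368]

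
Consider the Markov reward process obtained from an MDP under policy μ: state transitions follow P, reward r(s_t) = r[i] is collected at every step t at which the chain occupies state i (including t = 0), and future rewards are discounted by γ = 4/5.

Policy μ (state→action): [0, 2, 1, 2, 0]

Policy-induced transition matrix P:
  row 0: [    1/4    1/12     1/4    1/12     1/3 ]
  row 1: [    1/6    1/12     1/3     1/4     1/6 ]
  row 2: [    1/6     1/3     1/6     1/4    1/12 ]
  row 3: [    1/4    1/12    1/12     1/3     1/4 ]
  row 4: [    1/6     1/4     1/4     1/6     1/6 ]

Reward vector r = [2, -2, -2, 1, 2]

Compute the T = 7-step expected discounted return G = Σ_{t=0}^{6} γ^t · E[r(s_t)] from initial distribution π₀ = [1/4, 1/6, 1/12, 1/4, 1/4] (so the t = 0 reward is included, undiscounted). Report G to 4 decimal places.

t=0: π = [0.2500, 0.1667, 0.0833, 0.2500, 0.2500], E[r] = 0.7500, γ^t·E[r] = 0.750000, running G = 0.750000
t=1: π = [0.2083, 0.1458, 0.2153, 0.2083, 0.2222], E[r] = 0.3472, γ^t·E[r] = 0.277778, running G = 1.027778
t=2: π = [0.2014, 0.1742, 0.2095, 0.2141, 0.2008], E[r] = 0.2512, γ^t·E[r] = 0.160741, running G = 1.188519
t=3: π = [0.2013, 0.1692, 0.2114, 0.2175, 0.2006], E[r] = 0.2603, γ^t·E[r] = 0.133259, running G = 1.321778
t=4: π = [0.2016, 0.1696, 0.2102, 0.2179, 0.2007], E[r] = 0.2628, γ^t·E[r] = 0.107636, running G = 1.429414
t=5: π = [0.2016, 0.1693, 0.2103, 0.2178, 0.2009], E[r] = 0.2636, γ^t·E[r] = 0.086366, running G = 1.515780
t=6: π = [0.2016, 0.1694, 0.2103, 0.2178, 0.2009], E[r] = 0.2635, γ^t·E[r] = 0.069074, running G = 1.584854

G = 1.5849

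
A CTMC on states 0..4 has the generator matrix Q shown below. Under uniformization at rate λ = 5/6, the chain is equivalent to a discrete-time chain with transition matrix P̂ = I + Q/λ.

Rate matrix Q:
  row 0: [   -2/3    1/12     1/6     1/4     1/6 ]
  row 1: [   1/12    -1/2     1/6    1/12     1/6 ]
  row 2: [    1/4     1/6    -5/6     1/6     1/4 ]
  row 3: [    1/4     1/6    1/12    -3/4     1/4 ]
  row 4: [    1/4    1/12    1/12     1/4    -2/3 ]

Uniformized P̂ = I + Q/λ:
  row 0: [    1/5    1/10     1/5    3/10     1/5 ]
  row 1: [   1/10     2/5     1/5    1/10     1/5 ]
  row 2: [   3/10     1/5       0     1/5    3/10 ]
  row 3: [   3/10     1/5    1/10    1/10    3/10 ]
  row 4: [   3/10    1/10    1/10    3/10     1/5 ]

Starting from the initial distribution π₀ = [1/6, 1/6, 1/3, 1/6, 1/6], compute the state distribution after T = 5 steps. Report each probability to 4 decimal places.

π = [0.2380, 0.1911, 0.1299, 0.2073, 0.2338]

t=0: π = [0.1667, 0.1667, 0.3333, 0.1667, 0.1667]
t=1: π = [0.2500, 0.2000, 0.1000, 0.2000, 0.2500]
t=2: π = [0.2350, 0.1900, 0.1350, 0.2100, 0.2300]
t=3: π = [0.2385, 0.1915, 0.1290, 0.2065, 0.2345]
t=4: π = [0.2379, 0.1910, 0.1301, 0.2075, 0.2336]
t=5: π = [0.2380, 0.1911, 0.1299, 0.2073, 0.2338]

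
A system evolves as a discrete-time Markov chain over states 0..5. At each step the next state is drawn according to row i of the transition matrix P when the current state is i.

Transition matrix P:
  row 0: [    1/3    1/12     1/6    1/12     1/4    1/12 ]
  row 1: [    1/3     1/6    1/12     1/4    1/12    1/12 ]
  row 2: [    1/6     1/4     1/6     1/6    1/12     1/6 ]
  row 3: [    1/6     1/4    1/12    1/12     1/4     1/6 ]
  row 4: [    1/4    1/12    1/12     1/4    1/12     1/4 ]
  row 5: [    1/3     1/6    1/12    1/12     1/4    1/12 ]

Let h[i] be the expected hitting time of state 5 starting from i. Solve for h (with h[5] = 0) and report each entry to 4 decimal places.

First-step conditioning: h[5] = 0; for i ≠ 5, h[i] = 1 + Σ_k P[i][k]·h[k].
  h[0] = 1 + 1/3·h[0] + 1/12·h[1] + 1/6·h[2] + 1/12·h[3] + 1/4·h[4]
  h[1] = 1 + 1/3·h[0] + 1/6·h[1] + 1/12·h[2] + 1/4·h[3] + 1/12·h[4]
  h[2] = 1 + 1/6·h[0] + 1/4·h[1] + 1/6·h[2] + 1/6·h[3] + 1/12·h[4]
  h[3] = 1 + 1/6·h[0] + 1/4·h[1] + 1/12·h[2] + 1/12·h[3] + 1/4·h[4]
  h[4] = 1 + 1/4·h[0] + 1/12·h[1] + 1/12·h[2] + 1/4·h[3] + 1/12·h[4]
Solving the 5×5 linear system over states ≠ 5 gives exactly h = [87224/11823, 88888/11823, 81856/11823, 80680/11823, 74212/11823, 0] (h[5] = 0 is the target).

h = [7.3775, 7.5182, 6.9235, 6.8240, 6.2769, 0.0000]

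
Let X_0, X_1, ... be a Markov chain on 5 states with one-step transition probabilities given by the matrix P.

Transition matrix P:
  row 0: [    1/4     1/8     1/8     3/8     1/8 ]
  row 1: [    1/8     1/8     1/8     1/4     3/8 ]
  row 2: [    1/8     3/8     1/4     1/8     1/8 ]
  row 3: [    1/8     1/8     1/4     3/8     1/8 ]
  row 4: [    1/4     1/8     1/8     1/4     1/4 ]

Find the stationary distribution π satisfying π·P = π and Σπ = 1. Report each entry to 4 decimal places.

π = [0.1702, 0.1709, 0.1834, 0.2838, 0.1917]

Balance equations π_j = Σ_i π_i·P[i][j]:
  π_0 = 1/4·π_0 + 1/8·π_1 + 1/8·π_2 + 1/8·π_3 + 1/4·π_4
  π_1 = 1/8·π_0 + 1/8·π_1 + 3/8·π_2 + 1/8·π_3 + 1/8·π_4
  π_2 = 1/8·π_0 + 1/8·π_1 + 1/4·π_2 + 1/4·π_3 + 1/8·π_4
  π_3 = 3/8·π_0 + 1/4·π_1 + 1/8·π_2 + 3/8·π_3 + 1/4·π_4
  normalize: π_0 + π_1 + π_2 + π_3 + π_4 = 1
Solving the linear system gives exactly π = [278/1633, 279/1633, 599/3266, 927/3266, 313/1633].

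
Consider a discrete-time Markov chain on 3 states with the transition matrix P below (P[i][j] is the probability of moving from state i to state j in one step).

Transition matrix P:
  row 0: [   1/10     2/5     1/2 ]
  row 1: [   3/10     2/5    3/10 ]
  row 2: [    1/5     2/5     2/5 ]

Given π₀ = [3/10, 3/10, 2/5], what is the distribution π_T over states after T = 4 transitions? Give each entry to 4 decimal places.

π = [0.2182, 0.4000, 0.3818]

t=0: π = [0.3000, 0.3000, 0.4000]
t=1: π = [0.2000, 0.4000, 0.4000]
t=2: π = [0.2200, 0.4000, 0.3800]
t=3: π = [0.2180, 0.4000, 0.3820]
t=4: π = [0.2182, 0.4000, 0.3818]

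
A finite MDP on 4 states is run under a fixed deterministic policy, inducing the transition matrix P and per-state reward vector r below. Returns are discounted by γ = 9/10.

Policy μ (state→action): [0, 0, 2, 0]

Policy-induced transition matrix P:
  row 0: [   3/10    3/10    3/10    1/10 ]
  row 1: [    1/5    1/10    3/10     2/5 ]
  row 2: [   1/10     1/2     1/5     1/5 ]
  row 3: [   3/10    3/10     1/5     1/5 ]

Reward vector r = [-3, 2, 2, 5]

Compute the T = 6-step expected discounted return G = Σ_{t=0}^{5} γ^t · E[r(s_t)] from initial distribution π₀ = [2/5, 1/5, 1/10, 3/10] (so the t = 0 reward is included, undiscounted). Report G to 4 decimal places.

t=0: π = [0.4000, 0.2000, 0.1000, 0.3000], E[r] = 0.9000, γ^t·E[r] = 0.900000, running G = 0.900000
t=1: π = [0.2600, 0.2800, 0.2600, 0.2000], E[r] = 1.3000, γ^t·E[r] = 1.170000, running G = 2.070000
t=2: π = [0.2200, 0.2960, 0.2540, 0.2300], E[r] = 1.5900, γ^t·E[r] = 1.287900, running G = 3.357900
t=3: π = [0.2196, 0.2916, 0.2516, 0.2372], E[r] = 1.6136, γ^t·E[r] = 1.176314, running G = 4.534214
t=4: π = [0.2205, 0.2920, 0.2511, 0.2364], E[r] = 1.6065, γ^t·E[r] = 1.054012, running G = 5.588226
t=5: π = [0.2206, 0.2918, 0.2513, 0.2363], E[r] = 1.6062, γ^t·E[r] = 0.948424, running G = 6.536650

G = 6.5366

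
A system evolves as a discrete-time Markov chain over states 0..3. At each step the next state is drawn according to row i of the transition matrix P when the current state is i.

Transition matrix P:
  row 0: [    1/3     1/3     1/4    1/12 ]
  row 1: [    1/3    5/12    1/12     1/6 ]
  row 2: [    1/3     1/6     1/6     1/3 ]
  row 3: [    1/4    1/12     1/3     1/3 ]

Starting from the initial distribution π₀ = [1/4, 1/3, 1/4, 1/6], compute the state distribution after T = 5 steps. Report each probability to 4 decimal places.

t=0: π = [0.2500, 0.3333, 0.2500, 0.1667]
t=1: π = [0.3194, 0.2778, 0.1875, 0.2153]
t=2: π = [0.3154, 0.2714, 0.2060, 0.2072]
t=3: π = [0.3161, 0.2698, 0.2049, 0.2092]
t=4: π = [0.3159, 0.2694, 0.2054, 0.2093]
t=5: π = [0.3159, 0.2692, 0.2054, 0.2095]

π = [0.3159, 0.2692, 0.2054, 0.2095]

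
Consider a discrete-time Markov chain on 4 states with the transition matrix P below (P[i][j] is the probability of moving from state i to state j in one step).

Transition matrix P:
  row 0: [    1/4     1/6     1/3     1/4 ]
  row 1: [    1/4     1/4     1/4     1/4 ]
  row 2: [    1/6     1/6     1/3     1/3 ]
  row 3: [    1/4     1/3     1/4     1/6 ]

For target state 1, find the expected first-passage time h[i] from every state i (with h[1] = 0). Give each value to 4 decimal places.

h = [4.7817, 0.0000, 4.7208, 4.0508]

First-step conditioning: h[1] = 0; for i ≠ 1, h[i] = 1 + Σ_k P[i][k]·h[k].
  h[0] = 1 + 1/4·h[0] + 1/3·h[2] + 1/4·h[3]
  h[2] = 1 + 1/6·h[0] + 1/3·h[2] + 1/3·h[3]
  h[3] = 1 + 1/4·h[0] + 1/4·h[2] + 1/6·h[3]
Solving the 3×3 linear system over states ≠ 1 gives exactly h = [942/197, 0, 930/197, 798/197] (h[1] = 0 is the target).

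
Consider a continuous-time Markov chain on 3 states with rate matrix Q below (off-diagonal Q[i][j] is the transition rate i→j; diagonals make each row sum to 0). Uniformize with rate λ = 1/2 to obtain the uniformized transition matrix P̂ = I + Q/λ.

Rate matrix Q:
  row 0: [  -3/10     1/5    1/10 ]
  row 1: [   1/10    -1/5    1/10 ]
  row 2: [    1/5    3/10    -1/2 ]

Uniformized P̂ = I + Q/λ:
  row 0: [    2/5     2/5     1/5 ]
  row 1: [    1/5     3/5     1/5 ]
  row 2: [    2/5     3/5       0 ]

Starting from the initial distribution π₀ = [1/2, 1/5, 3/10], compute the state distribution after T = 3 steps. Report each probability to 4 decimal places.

t=0: π = [0.5000, 0.2000, 0.3000]
t=1: π = [0.3600, 0.5000, 0.1400]
t=2: π = [0.3000, 0.5280, 0.1720]
t=3: π = [0.2944, 0.5400, 0.1656]

π = [0.2944, 0.5400, 0.1656]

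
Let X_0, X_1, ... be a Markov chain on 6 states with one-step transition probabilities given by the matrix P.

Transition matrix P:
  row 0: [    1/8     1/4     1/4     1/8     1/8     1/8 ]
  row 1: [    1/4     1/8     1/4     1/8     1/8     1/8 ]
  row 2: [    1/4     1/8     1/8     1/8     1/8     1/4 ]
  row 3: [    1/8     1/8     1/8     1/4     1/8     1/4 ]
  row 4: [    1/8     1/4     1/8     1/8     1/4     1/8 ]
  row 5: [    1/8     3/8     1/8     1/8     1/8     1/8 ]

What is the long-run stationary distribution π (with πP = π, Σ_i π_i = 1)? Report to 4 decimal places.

Balance equations π_j = Σ_i π_i·P[i][j]:
  π_0 = 1/8·π_0 + 1/4·π_1 + 1/4·π_2 + 1/8·π_3 + 1/8·π_4 + 1/8·π_5
  π_1 = 1/4·π_0 + 1/8·π_1 + 1/8·π_2 + 1/8·π_3 + 1/4·π_4 + 3/8·π_5
  π_2 = 1/4·π_0 + 1/4·π_1 + 1/8·π_2 + 1/8·π_3 + 1/8·π_4 + 1/8·π_5
  π_3 = 1/8·π_0 + 1/8·π_1 + 1/8·π_2 + 1/4·π_3 + 1/8·π_4 + 1/8·π_5
  π_4 = 1/8·π_0 + 1/8·π_1 + 1/8·π_2 + 1/8·π_3 + 1/4·π_4 + 1/8·π_5
  normalize: π_0 + π_1 + π_2 + π_3 + π_4 + π_5 = 1
Solving the linear system gives exactly π = [88/511, 15/73, 88/511, 1/7, 1/7, 12/73].

π = [0.1722, 0.2055, 0.1722, 0.1429, 0.1429, 0.1644]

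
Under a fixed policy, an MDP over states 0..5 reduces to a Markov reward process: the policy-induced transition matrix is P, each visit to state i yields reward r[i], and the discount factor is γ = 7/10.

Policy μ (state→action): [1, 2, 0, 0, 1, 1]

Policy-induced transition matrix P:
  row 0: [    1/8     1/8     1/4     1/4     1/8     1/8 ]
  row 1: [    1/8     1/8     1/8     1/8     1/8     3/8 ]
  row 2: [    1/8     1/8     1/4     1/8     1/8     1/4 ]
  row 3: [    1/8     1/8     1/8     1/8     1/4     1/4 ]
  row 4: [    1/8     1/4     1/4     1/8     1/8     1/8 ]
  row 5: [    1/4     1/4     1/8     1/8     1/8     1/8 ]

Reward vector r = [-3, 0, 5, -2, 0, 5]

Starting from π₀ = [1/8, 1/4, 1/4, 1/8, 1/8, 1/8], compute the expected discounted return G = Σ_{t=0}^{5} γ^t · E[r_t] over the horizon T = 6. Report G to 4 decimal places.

G = 3.7414

t=0: π = [0.1250, 0.2500, 0.2500, 0.1250, 0.1250, 0.1250], E[r] = 1.2500, γ^t·E[r] = 1.250000, running G = 1.250000
t=1: π = [0.1406, 0.1563, 0.1875, 0.1406, 0.1406, 0.2344], E[r] = 1.4063, γ^t·E[r] = 0.984375, running G = 2.234375
t=2: π = [0.1543, 0.1719, 0.1836, 0.1426, 0.1426, 0.2051], E[r] = 1.1953, γ^t·E[r] = 0.585703, running G = 2.820078
t=3: π = [0.1506, 0.1685, 0.1851, 0.1443, 0.1428, 0.2087], E[r] = 1.2285, γ^t·E[r] = 0.421381, running G = 3.241459
t=4: π = [0.1511, 0.1689, 0.1848, 0.1438, 0.1430, 0.2083], E[r] = 1.2245, γ^t·E[r] = 0.294014, running G = 3.535473
t=5: π = [0.1510, 0.1689, 0.1849, 0.1439, 0.1430, 0.2083], E[r] = 1.2250, γ^t·E[r] = 0.205893, running G = 3.741366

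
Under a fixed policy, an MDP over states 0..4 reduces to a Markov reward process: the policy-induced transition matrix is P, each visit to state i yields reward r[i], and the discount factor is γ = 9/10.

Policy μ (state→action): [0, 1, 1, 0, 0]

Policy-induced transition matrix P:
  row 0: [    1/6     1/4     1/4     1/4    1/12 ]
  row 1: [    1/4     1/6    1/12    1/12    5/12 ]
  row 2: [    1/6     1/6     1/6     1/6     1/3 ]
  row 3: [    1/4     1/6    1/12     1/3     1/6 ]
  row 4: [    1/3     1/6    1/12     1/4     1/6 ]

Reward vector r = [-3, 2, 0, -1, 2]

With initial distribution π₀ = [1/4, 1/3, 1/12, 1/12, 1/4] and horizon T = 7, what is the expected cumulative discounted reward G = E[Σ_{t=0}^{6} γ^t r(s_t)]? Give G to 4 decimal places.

G = -0.1663

t=0: π = [0.2500, 0.3333, 0.0833, 0.0833, 0.2500], E[r] = 0.3333, γ^t·E[r] = 0.333333, running G = 0.333333
t=1: π = [0.2431, 0.1875, 0.1319, 0.1944, 0.2431], E[r] = -0.0625, γ^t·E[r] = -0.056250, running G = 0.277083
t=2: π = [0.2390, 0.1869, 0.1348, 0.2240, 0.2153], E[r] = -0.1366, γ^t·E[r] = -0.110625, running G = 0.166458
t=3: π = [0.2368, 0.1866, 0.1344, 0.2263, 0.2160], E[r] = -0.1316, γ^t·E[r] = -0.095906, running G = 0.070552
t=4: π = [0.2371, 0.1864, 0.1340, 0.2266, 0.2160], E[r] = -0.1330, γ^t·E[r] = -0.087254, running G = -0.016702
t=5: π = [0.2371, 0.1864, 0.1340, 0.2266, 0.2158], E[r] = -0.1333, γ^t·E[r] = -0.078739, running G = -0.095441
t=6: π = [0.2371, 0.1864, 0.1340, 0.2266, 0.2159], E[r] = -0.1333, γ^t·E[r] = -0.070836, running G = -0.166277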